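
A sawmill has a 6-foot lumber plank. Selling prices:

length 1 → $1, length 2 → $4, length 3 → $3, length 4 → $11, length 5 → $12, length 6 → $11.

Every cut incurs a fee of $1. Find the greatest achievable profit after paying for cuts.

14

Consider every possible first cut. r[k] is the best of p[i]+r[k−i] over all sellable i≤k, charging 1 whenever i<k.
r[1] = 1
r[2] = 4
r[3] = 4  (first piece 1, then r[2]=4)
r[4] = 11
r[5] = 12
r[6] = 14  (first piece 2, then r[4]=11)
One optimal plan: pieces 4 + 2 (1 cut) → $15 − $1 = $14.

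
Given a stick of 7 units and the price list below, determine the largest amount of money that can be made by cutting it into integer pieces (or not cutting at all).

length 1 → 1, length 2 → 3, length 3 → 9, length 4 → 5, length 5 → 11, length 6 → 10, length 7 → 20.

Consider every possible first cut. R[k] is the best of p[i]+R[k−i] over all sellable i≤k.
R[1] = 1
R[2] = max(1+1, 3+0) = 3
R[3] = max(1+3, 3+1, 9+0) = 9
R[4] = max(1+9, 3+3, 9+1, 5+0) = 10
R[5] = max(1+10, 3+9, 9+3, 5+1, 11+0) = 12
R[6] = max(1+12, 3+10, 9+9, 5+3, 11+1, 10+0) = 18
R[7] = max(1+18, 3+12, 9+10, …, 10+1, 20+0) = 20
Best is to sell the whole 7-unit piece uncut for 20.

20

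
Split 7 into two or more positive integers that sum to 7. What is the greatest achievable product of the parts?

12

Define P[k] = max over 1≤i<k of i · max(k−i, P[k−i]); the inner max lets the remainder stay uncut if that's better.
P[2] = 1×max(1,0) = 1×1 = 1
P[3] = 1×max(2,1) = 1×2 = 2
P[4] = 2×max(2,1) = 2×2 = 4
P[5] = 2×max(3,2) = 2×3 = 6
P[6] = 3×max(3,2) = 3×3 = 9
P[7] = 2×max(5,6) = 2×6 = 12
One optimal split: 3 + 2 + 2; product 3×2×2 = 12.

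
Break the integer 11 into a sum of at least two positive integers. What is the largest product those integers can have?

Let prod[k] be the best product for length k (with at least one cut). For each first piece i, the rest contributes max(k−i, prod[k−i]).
prod[2] = 1·max(1,0) = 1·1 = 1
prod[3] = max(1·2, 2·1) = 2
prod[4] = max(1·3, 2·2, 3·1) = 4
prod[5] = max(1·4, 2·3, 3·2, 4·1) = 6
prod[6] = max(1·6, 2·4, 3·3, 4·2, 5·1) = 9
prod[7] = max(1·9, 2·6, 3·4, 4·3, 5·2, 6·1) = 12
prod[8] = max(1·12, 2·9, 3·6, …, 6·2, 7·1) = 18
prod[9] = max(1·18, 2·12, 3·9, …, 7·2, 8·1) = 27
prod[10] = max(1·27, 2·18, 3·12, …, 8·2, 9·1) = 36
prod[11] = max(1·36, 2·27, 3·18, …, 9·2, 10·1) = 54
One optimal split: 3 + 3 + 3 + 2; product 3·3·3·2 = 54.

54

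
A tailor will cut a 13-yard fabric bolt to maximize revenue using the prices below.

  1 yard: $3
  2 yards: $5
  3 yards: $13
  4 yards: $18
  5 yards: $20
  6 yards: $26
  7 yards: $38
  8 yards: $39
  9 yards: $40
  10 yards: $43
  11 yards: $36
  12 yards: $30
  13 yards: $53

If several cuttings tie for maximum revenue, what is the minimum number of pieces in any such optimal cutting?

Build r[k] bottom-up: r[k] = max over allowed piece i of (p[i] + r[k−i]).
r[1] = 3
r[2] = max(3+3, 5+0) = 6
r[3] = max(3+6, 5+3, 13+0) = 13
r[4] = max(3+13, 5+6, 13+3, 18+0) = 18
r[5] = max(3+18, 5+13, 13+6, 18+3, 20+0) = 21
r[6] = max(3+21, 5+18, 13+13, 18+6, 20+3, 26+0) = 26
r[7] = max(3+26, 5+21, 13+18, …, 26+3, 38+0) = 38
r[8] = max(3+38, 5+26, 13+21, …, 38+3, 39+0) = 41
r[9] = max(3+41, 5+38, 13+26, …, 39+3, 40+0) = 44
r[10] = max(3+44, 5+41, 13+38, …, 40+3, 43+0) = 51
r[11] = max(3+51, 5+44, 13+41, …, 43+3, 36+0) = 56
r[12] = max(3+56, 5+51, 13+44, …, 36+3, 30+0) = 59
r[13] = max(3+59, 5+56, 13+51, …, 30+3, 53+0) = 64
Maximum revenue is $64.
Now minimize piece count subject to staying optimal: for each k, pieces[k] = 1 + min over i with p[i]+r[k−i]=r[k] of pieces[k−i].
pieces[10] = 2
pieces[11] = 2
pieces[12] = 3
pieces[13] = 2

2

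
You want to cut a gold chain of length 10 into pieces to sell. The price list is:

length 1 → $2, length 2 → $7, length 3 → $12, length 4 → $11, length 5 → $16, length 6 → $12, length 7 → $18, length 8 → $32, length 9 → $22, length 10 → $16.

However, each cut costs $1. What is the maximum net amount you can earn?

Build v[k] bottom-up: v[k] = max over allowed piece i of (p[i] + v[k−i]) − 1 per cut.
v[1] = 2
v[2] = max(2+2-1, 7+0) = 7
v[3] = max(2+7-1, 7+2-1, 12+0) = 12
v[4] = max(2+12-1, 7+7-1, 12+2-1, 11+0) = 13
v[5] = max(2+13-1, 7+12-1, 12+7-1, 11+2-1, 16+0) = 18
v[6] = max(2+18-1, 7+13-1, 12+12-1, 11+7-1, 16+2-1, 12+0) = 23
v[7] = max(2+23-1, 7+18-1, 12+13-1, …, 12+2-1, 18+0) = 24
v[8] = max(2+24-1, 7+23-1, 12+18-1, …, 18+2-1, 32+0) = 32
v[9] = max(2+32-1, 7+24-1, 12+23-1, …, 32+2-1, 22+0) = 34
v[10] = max(2+34-1, 7+32-1, 12+24-1, …, 22+2-1, 16+0) = 38
One optimal plan: pieces 8 + 2 (1 cut) → $39 − $1 = $38.

38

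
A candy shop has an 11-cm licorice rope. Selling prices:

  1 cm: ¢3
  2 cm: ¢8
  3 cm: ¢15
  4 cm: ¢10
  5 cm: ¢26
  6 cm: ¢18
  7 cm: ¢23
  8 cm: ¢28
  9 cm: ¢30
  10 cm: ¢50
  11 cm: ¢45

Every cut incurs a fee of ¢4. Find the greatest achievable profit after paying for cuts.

49

Build v[k] bottom-up: v[k] = max over allowed piece i of (p[i] + v[k−i]) − 4 per cut.
v[1] = 3
v[2] = 8
v[3] = 15
v[4] = 14  (first piece 1, then v[3]=15)
v[5] = 26
v[6] = 26  (first piece 3, then v[3]=15)
v[7] = 30  (first piece 2, then v[5]=26)
v[8] = 37  (first piece 3, then v[5]=26)
v[9] = 37  (first piece 3, then v[6]=26)
v[10] = 50
v[11] = 49  (first piece 1, then v[10]=50)
One optimal plan: pieces 10 + 1 (1 cut) → ¢53 − ¢4 = ¢49.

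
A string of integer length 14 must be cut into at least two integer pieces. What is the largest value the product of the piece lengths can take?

162

Define P[k] = max over 1≤i<k of i · max(k−i, P[k−i]); the inner max lets the remainder stay uncut if that's better.
P[2] = 1*max(1,0) = 1*1 = 1
P[3] = 1*max(2,1) = 1*2 = 2
P[4] = 2*max(2,1) = 2*2 = 4
P[5] = 2*max(3,2) = 2*3 = 6
P[6] = 3*max(3,2) = 3*3 = 9
P[7] = 2*max(5,6) = 2*6 = 12
P[8] = 2*max(6,9) = 2*9 = 18
P[9] = 3*max(6,9) = 3*9 = 27
P[10] = 2*max(8,18) = 2*18 = 36
P[11] = 2*max(9,27) = 2*27 = 54
P[12] = 3*max(9,27) = 3*27 = 81
P[13] = 2*max(11,54) = 2*54 = 108
P[14] = 2*max(12,81) = 2*81 = 162
One optimal split: 3 + 3 + 3 + 3 + 2; product 3*3*3*3*2 = 162.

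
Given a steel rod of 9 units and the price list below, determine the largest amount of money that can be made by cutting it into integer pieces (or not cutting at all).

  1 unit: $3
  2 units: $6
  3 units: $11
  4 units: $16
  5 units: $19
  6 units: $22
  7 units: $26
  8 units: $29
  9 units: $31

35

Consider every possible first cut. R[k] is the best of p[i]+R[k−i] over all sellable i≤k.
R[1] = 3
R[2] = 6  (first piece 1, then R[1]=3)
R[3] = 11
R[4] = 16
R[5] = 19  (first piece 1, then R[4]=16)
R[6] = 22  (first piece 1, then R[5]=19)
R[7] = 27  (first piece 3, then R[4]=16)
R[8] = 32  (first piece 4, then R[4]=16)
R[9] = 35  (first piece 1, then R[8]=32)
One optimal cutting: 4 + 4 + 1 → $16 + $16 + $3 = $35.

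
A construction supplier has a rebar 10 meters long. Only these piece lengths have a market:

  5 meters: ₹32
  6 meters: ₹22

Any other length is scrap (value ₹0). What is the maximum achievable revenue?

64

Build f[k] bottom-up: f[k] = max over allowed piece i of (p[i] + f[k−i]).
f[1] = 0
f[2] = 0
f[3] = 0
f[4] = 0
f[5] = 32
f[6] = 32
f[7] = 32
f[8] = 32
f[9] = 32
f[10] = 64  (first piece 5, then f[5]=32)
One optimal cutting: 5 + 5 → ₹64.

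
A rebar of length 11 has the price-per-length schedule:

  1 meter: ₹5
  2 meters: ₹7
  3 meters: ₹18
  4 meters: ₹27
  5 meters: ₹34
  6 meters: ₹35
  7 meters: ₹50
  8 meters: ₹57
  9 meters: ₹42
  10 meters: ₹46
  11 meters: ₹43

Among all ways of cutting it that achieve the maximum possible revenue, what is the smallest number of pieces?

Let r[k] be the best obtainable value from length k. For each k, try every first piece i and keep the best of price[i] + r[k−i].
r[1] = 5
r[2] = max(5+5, 7+0) = 10
r[3] = max(5+10, 7+5, 18+0) = 18
r[4] = max(5+18, 7+10, 18+5, 27+0) = 27
r[5] = max(5+27, 7+18, 18+10, 27+5, 34+0) = 34
r[6] = max(5+34, 7+27, 18+18, 27+10, 34+5, 35+0) = 39
r[7] = max(5+39, 7+34, 18+27, …, 35+5, 50+0) = 50
r[8] = max(5+50, 7+39, 18+34, …, 50+5, 57+0) = 57
r[9] = max(5+57, 7+50, 18+39, …, 57+5, 42+0) = 62
r[10] = max(5+62, 7+57, 18+50, …, 42+5, 46+0) = 68
r[11] = max(5+68, 7+62, 18+57, …, 46+5, 43+0) = 77
Maximum revenue is ₹77.
Now minimize piece count subject to staying optimal: for each k, pieces[k] = 1 + min over i with p[i]+r[k−i]=r[k] of pieces[k−i].
pieces[8] = 1
pieces[9] = 2
pieces[10] = 2
pieces[11] = 2

2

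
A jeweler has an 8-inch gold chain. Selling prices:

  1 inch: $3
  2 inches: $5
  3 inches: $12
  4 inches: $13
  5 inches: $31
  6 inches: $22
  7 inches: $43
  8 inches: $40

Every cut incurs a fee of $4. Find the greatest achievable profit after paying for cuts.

Build r[k] bottom-up: r[k] = max over allowed piece i of (p[i] + r[k−i]) − 4 per cut.
r[1] = 3
r[2] = 5
r[3] = 12
r[4] = 13
r[5] = 31
r[6] = 30  (first piece 1, then r[5]=31)
r[7] = 43
r[8] = 42  (first piece 1, then r[7]=43)
One optimal plan: pieces 7 + 1 (1 cut) → $46 − $4 = $42.

42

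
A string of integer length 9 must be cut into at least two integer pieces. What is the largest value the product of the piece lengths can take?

Let P[k] be the best product for length k (with at least one cut). For each first piece i, the rest contributes max(k−i, P[k−i]).
P[2] = 1*max(1,0) = 1*1 = 1
P[3] = 1*max(2,1) = 1*2 = 2
P[4] = 2*max(2,1) = 2*2 = 4
P[5] = 2*max(3,2) = 2*3 = 6
P[6] = 3*max(3,2) = 3*3 = 9
P[7] = 2*max(5,6) = 2*6 = 12
P[8] = 2*max(6,9) = 2*9 = 18
P[9] = 3*max(6,9) = 3*9 = 27
One optimal split: 3 + 3 + 3; product 3*3*3 = 27.

27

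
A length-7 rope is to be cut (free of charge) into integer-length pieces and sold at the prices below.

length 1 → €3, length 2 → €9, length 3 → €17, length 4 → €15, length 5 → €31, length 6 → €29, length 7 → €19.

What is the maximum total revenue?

Let r[k] be the best obtainable value from length k. For each k, try every first piece i and keep the best of price[i] + r[k−i].
r[1] = 3
r[2] = 9
r[3] = 17
r[4] = 20  (first piece 1, then r[3]=17)
r[5] = 31
r[6] = 34  (first piece 1, then r[5]=31)
r[7] = 40  (first piece 2, then r[5]=31)
One optimal cutting: 5 + 2 → €31 + €9 = €40.

40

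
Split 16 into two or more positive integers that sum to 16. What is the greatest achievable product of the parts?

324

Fill g[k] for k=2..16: at each k try every first piece i and multiply by the better of (k−i) uncut or g[k−i].
g[2] = 1×max(1,0) = 1×1 = 1
g[3] = 1×max(2,1) = 1×2 = 2
g[4] = 2×max(2,1) = 2×2 = 4
g[5] = 2×max(3,2) = 2×3 = 6
g[6] = 3×max(3,2) = 3×3 = 9
g[7] = 2×max(5,6) = 2×6 = 12
g[8] = 2×max(6,9) = 2×9 = 18
g[9] = 3×max(6,9) = 3×9 = 27
g[10] = 2×max(8,18) = 2×18 = 36
g[11] = 2×max(9,27) = 2×27 = 54
g[12] = 3×max(9,27) = 3×27 = 81
g[13] = 2×max(11,54) = 2×54 = 108
g[14] = 2×max(12,81) = 2×81 = 162
g[15] = 3×max(12,81) = 3×81 = 243
g[16] = 2×max(14,162) = 2×162 = 324
One optimal split: 3 + 3 + 3 + 3 + 2 + 2; product 3×3×3×3×2×2 = 324.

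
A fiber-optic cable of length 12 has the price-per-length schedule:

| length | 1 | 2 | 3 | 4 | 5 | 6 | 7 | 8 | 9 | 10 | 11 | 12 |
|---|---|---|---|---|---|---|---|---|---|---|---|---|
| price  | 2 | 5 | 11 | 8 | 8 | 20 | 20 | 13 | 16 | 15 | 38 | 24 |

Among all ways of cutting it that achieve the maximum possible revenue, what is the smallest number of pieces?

4

Consider every possible first cut. r[k] is the best of p[i]+r[k−i] over all sellable i≤k.
r[1] = 2
r[2] = max(2+2, 5+0) = 5
r[3] = max(2+5, 5+2, 11+0) = 11
r[4] = max(2+11, 5+5, 11+2, 8+0) = 13
r[5] = max(2+13, 5+11, 11+5, 8+2, 8+0) = 16
r[6] = max(2+16, 5+13, 11+11, 8+5, 8+2, 20+0) = 22
r[7] = max(2+22, 5+16, 11+13, …, 20+2, 20+0) = 24
r[8] = max(2+24, 5+22, 11+16, …, 20+2, 13+0) = 27
r[9] = max(2+27, 5+24, 11+22, …, 13+2, 16+0) = 33
r[10] = max(2+33, 5+27, 11+24, …, 16+2, 15+0) = 35
r[11] = max(2+35, 5+33, 11+27, …, 15+2, 38+0) = 38
r[12] = max(2+38, 5+35, 11+33, …, 38+2, 24+0) = 44
Maximum revenue is $44.
Now minimize piece count subject to staying optimal: for each k, pieces[k] = 1 + min over i with p[i]+r[k−i]=r[k] of pieces[k−i].
pieces[9] = 3
pieces[10] = 4
pieces[11] = 1
pieces[12] = 4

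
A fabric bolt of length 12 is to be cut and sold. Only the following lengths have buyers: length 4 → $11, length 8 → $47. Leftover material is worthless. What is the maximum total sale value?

58

Let r[k] be the best obtainable value from length k. For each k, try every first piece i and keep the best of price[i] + r[k−i].
r[1] = 0
r[2] = 0
r[3] = 0
r[4] = 11
r[5] = 11
r[6] = 11
r[7] = 11
r[8] = 47
r[9] = 47
r[10] = 47
r[11] = 47
r[12] = 58  (first piece 4, then r[8]=47)
One optimal cutting: 8 + 4 → $58.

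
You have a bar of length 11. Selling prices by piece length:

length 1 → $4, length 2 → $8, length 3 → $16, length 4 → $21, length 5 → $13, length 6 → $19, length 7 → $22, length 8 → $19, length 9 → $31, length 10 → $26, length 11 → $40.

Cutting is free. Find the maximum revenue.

Build best[k] bottom-up: best[k] = max over allowed piece i of (p[i] + best[k−i]).
best[1] = 4
best[2] = max(4+4, 8+0) = 8
best[3] = max(4+8, 8+4, 16+0) = 16
best[4] = max(4+16, 8+8, 16+4, 21+0) = 21
best[5] = max(4+21, 8+16, 16+8, 21+4, 13+0) = 25
best[6] = max(4+25, 8+21, 16+16, 21+8, 13+4, 19+0) = 32
best[7] = max(4+32, 8+25, 16+21, …, 19+4, 22+0) = 37
best[8] = max(4+37, 8+32, 16+25, …, 22+4, 19+0) = 42
best[9] = max(4+42, 8+37, 16+32, …, 19+4, 31+0) = 48
best[10] = max(4+48, 8+42, 16+37, …, 31+4, 26+0) = 53
best[11] = max(4+53, 8+48, 16+42, …, 26+4, 40+0) = 58
One optimal cutting: 4 + 4 + 3 → $21 + $21 + $16 = $58.

58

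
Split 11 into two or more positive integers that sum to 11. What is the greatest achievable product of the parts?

Let P[k] be the best product for length k (with at least one cut). For each first piece i, the rest contributes max(k−i, P[k−i]).
P[2] = 1*max(1,0) = 1*1 = 1
P[3] = 1*max(2,1) = 1*2 = 2
P[4] = 2*max(2,1) = 2*2 = 4
P[5] = 2*max(3,2) = 2*3 = 6
P[6] = 3*max(3,2) = 3*3 = 9
P[7] = 2*max(5,6) = 2*6 = 12
P[8] = 2*max(6,9) = 2*9 = 18
P[9] = 3*max(6,9) = 3*9 = 27
P[10] = 2*max(8,18) = 2*18 = 36
P[11] = 2*max(9,27) = 2*27 = 54
One optimal split: 3 + 3 + 3 + 2; product 3*3*3*2 = 54.

54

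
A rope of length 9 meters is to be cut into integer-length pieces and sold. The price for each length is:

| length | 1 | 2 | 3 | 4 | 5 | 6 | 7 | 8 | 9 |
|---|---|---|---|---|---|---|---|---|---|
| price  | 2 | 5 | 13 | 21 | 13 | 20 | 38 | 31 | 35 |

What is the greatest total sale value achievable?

Build R[k] bottom-up: R[k] = max over allowed piece i of (p[i] + R[k−i]).
R[1] = 2
R[2] = max(2+2, 5+0) = 5
R[3] = max(2+5, 5+2, 13+0) = 13
R[4] = max(2+13, 5+5, 13+2, 21+0) = 21
R[5] = max(2+21, 5+13, 13+5, 21+2, 13+0) = 23
R[6] = max(2+23, 5+21, 13+13, 21+5, 13+2, 20+0) = 26
R[7] = max(2+26, 5+23, 13+21, …, 20+2, 38+0) = 38
R[8] = max(2+38, 5+26, 13+23, …, 38+2, 31+0) = 42
R[9] = max(2+42, 5+38, 13+26, …, 31+2, 35+0) = 44
One optimal cutting: 4 + 4 + 1 → 21 + 21 + 2 = 44.

44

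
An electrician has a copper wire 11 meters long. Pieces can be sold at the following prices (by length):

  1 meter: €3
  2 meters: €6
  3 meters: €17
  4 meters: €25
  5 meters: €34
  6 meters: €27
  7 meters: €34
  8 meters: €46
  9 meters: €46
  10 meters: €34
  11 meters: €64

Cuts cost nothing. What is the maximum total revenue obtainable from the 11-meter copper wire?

71

Build v[k] bottom-up: v[k] = max over allowed piece i of (p[i] + v[k−i]).
v[1] = 3
v[2] = max(3+3, 6+0) = 6
v[3] = max(3+6, 6+3, 17+0) = 17
v[4] = max(3+17, 6+6, 17+3, 25+0) = 25
v[5] = max(3+25, 6+17, 17+6, 25+3, 34+0) = 34
v[6] = max(3+34, 6+25, 17+17, 25+6, 34+3, 27+0) = 37
v[7] = max(3+37, 6+34, 17+25, …, 27+3, 34+0) = 42
v[8] = max(3+42, 6+37, 17+34, …, 34+3, 46+0) = 51
v[9] = max(3+51, 6+42, 17+37, …, 46+3, 46+0) = 59
v[10] = max(3+59, 6+51, 17+42, …, 46+3, 34+0) = 68
v[11] = max(3+68, 6+59, 17+51, …, 34+3, 64+0) = 71
One optimal cutting: 5 + 5 + 1 → €34 + €34 + €3 = €71.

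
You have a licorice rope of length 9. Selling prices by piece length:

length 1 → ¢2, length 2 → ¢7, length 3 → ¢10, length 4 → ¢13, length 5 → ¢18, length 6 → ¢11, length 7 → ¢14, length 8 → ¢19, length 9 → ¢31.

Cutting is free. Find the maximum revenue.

32

Consider every possible first cut. R[k] is the best of p[i]+R[k−i] over all sellable i≤k.
R[1] = 2
R[2] = max(2+2, 7+0) = 7
R[3] = max(2+7, 7+2, 10+0) = 10
R[4] = max(2+10, 7+7, 10+2, 13+0) = 14
R[5] = max(2+14, 7+10, 10+7, 13+2, 18+0) = 18
R[6] = max(2+18, 7+14, 10+10, 13+7, 18+2, 11+0) = 21
R[7] = max(2+21, 7+18, 10+14, …, 11+2, 14+0) = 25
R[8] = max(2+25, 7+21, 10+18, …, 14+2, 19+0) = 28
R[9] = max(2+28, 7+25, 10+21, …, 19+2, 31+0) = 32
One optimal cutting: 5 + 2 + 2 → ¢18 + ¢7 + ¢7 = ¢32.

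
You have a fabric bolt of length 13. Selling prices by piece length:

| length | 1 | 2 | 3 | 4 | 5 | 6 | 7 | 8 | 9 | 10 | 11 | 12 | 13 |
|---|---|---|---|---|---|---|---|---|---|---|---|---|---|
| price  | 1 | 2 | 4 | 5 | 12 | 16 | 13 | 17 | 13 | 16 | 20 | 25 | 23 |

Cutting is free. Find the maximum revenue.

33

Build v[k] bottom-up: v[k] = max over allowed piece i of (p[i] + v[k−i]).
v[1] = 1
v[2] = max(1+1, 2+0) = 2
v[3] = max(1+2, 2+1, 4+0) = 4
v[4] = max(1+4, 2+2, 4+1, 5+0) = 5
v[5] = max(1+5, 2+4, 4+2, 5+1, 12+0) = 12
v[6] = max(1+12, 2+5, 4+4, 5+2, 12+1, 16+0) = 16
v[7] = max(1+16, 2+12, 4+5, …, 16+1, 13+0) = 17
v[8] = max(1+17, 2+16, 4+12, …, 13+1, 17+0) = 18
v[9] = max(1+18, 2+17, 4+16, …, 17+1, 13+0) = 20
v[10] = max(1+20, 2+18, 4+17, …, 13+1, 16+0) = 24
v[11] = max(1+24, 2+20, 4+18, …, 16+1, 20+0) = 28
v[12] = max(1+28, 2+24, 4+20, …, 20+1, 25+0) = 32
v[13] = max(1+32, 2+28, 4+24, …, 25+1, 23+0) = 33
One optimal cutting: 6 + 6 + 1 → $16 + $16 + $1 = $33.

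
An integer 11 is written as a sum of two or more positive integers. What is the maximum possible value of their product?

Let m[k] be the best product for length k (with at least one cut). For each first piece i, the rest contributes max(k−i, m[k−i]).
Small cases: m[2]=1, m[3]=2.
m[4] = max(1*3, 2*2, 3*1) = 4
m[5] = max(1*4, 2*3, 3*2, 4*1) = 6
m[6] = max(1*6, 2*4, 3*3, 4*2, 5*1) = 9
m[7] = max(1*9, 2*6, 3*4, 4*3, 5*2, 6*1) = 12
m[8] = max(1*12, 2*9, 3*6, …, 6*2, 7*1) = 18
m[9] = max(1*18, 2*12, 3*9, …, 7*2, 8*1) = 27
m[10] = max(1*27, 2*18, 3*12, …, 8*2, 9*1) = 36
m[11] = max(1*36, 2*27, 3*18, …, 9*2, 10*1) = 54
One optimal split: 3 + 3 + 3 + 2; product 3*3*3*2 = 54.

54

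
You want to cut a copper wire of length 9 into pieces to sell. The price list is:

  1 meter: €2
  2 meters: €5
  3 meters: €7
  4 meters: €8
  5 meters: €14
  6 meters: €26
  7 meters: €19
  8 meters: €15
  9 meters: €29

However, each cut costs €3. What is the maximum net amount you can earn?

30

Build v[k] bottom-up: v[k] = max over allowed piece i of (p[i] + v[k−i]) − 3 per cut.
v[1] = 2
v[2] = 5
v[3] = 7
v[4] = 8
v[5] = 14
v[6] = 26
v[7] = 25  (first piece 1, then v[6]=26)
v[8] = 28  (first piece 2, then v[6]=26)
v[9] = 30  (first piece 3, then v[6]=26)
One optimal plan: pieces 6 + 3 (1 cut) → €33 − €3 = €30.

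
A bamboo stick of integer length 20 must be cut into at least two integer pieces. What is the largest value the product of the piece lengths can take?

Let P[k] be the best product for length k (with at least one cut). For each first piece i, the rest contributes max(k−i, P[k−i]).
Small cases: P[2]=1, P[3]=2, P[4]=4, P[5]=6, P[6]=9, P[7]=12, P[8]=18, P[9]=27, P[10]=36, P[11]=54, P[12]=81, P[13]=108, P[14]=162, P[15]=243.
P[16] = 2*max(14,162) = 2*162 = 324
P[17] = 2*max(15,243) = 2*243 = 486
P[18] = 3*max(15,243) = 3*243 = 729
P[19] = 2*max(17,486) = 2*486 = 972
P[20] = 2*max(18,729) = 2*729 = 1458
One optimal split: 3 + 3 + 3 + 3 + 3 + 3 + 2; product 3*3*3*3*3*3*2 = 1458.

1458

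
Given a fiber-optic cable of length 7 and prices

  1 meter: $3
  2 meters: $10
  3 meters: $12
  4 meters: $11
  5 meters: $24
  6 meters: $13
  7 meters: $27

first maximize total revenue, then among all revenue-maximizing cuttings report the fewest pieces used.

2

Let r[k] be the best obtainable value from length k. For each k, try every first piece i and keep the best of price[i] + r[k−i].
r[1] = 3
r[2] = max(3+3, 10+0) = 10
r[3] = max(3+10, 10+3, 12+0) = 13
r[4] = max(3+13, 10+10, 12+3, 11+0) = 20
r[5] = max(3+20, 10+13, 12+10, 11+3, 24+0) = 24
r[6] = max(3+24, 10+20, 12+13, 11+10, 24+3, 13+0) = 30
r[7] = max(3+30, 10+24, 12+20, …, 13+3, 27+0) = 34
Maximum revenue is $34.
Now minimize piece count subject to staying optimal: for each k, pieces[k] = 1 + min over i with p[i]+r[k−i]=r[k] of pieces[k−i].
pieces[4] = 2
pieces[5] = 1
pieces[6] = 3
pieces[7] = 2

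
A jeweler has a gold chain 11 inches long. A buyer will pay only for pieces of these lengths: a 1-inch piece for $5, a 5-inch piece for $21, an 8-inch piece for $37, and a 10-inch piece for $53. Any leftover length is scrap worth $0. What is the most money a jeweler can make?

58

Consider every possible first cut. r[k] is the best of p[i]+r[k−i] over all sellable i≤k.
r[1] = 5
r[2] = 10  (first piece 1, then r[1]=5)
r[3] = 15  (first piece 1, then r[2]=10)
r[4] = 20  (first piece 1, then r[3]=15)
r[5] = max(5+20, 21+0) = 25
r[6] = max(5+25, 21+5) = 30
r[7] = max(5+30, 21+10) = 35
r[8] = max(5+35, 21+15, 37+0) = 40
r[9] = max(5+40, 21+20, 37+5) = 45
r[10] = max(5+45, 21+25, 37+10, 53+0) = 53
r[11] = max(5+53, 21+30, 37+15, 53+5) = 58
One optimal cutting: 10 + 1 → $58.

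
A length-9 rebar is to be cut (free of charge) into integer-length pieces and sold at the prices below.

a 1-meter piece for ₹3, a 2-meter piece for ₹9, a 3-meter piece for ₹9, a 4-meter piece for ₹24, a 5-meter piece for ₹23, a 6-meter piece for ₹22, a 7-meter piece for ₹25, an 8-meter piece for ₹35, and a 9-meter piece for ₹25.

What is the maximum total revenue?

Consider every possible first cut. R[k] is the best of p[i]+R[k−i] over all sellable i≤k.
R[1] = 3
R[2] = max(3+3, 9+0) = 9
R[3] = max(3+9, 9+3, 9+0) = 12
R[4] = max(3+12, 9+9, 9+3, 24+0) = 24
R[5] = max(3+24, 9+12, 9+9, 24+3, 23+0) = 27
R[6] = max(3+27, 9+24, 9+12, 24+9, 23+3, 22+0) = 33
R[7] = max(3+33, 9+27, 9+24, …, 22+3, 25+0) = 36
R[8] = max(3+36, 9+33, 9+27, …, 25+3, 35+0) = 48
R[9] = max(3+48, 9+36, 9+33, …, 35+3, 25+0) = 51
One optimal cutting: 4 + 4 + 1 → ₹24 + ₹24 + ₹3 = ₹51.

51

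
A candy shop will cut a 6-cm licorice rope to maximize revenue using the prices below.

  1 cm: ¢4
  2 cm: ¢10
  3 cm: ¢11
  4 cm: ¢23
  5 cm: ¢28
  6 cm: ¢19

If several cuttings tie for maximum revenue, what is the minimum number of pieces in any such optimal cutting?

Let r[k] be the best obtainable value from length k. For each k, try every first piece i and keep the best of price[i] + r[k−i].
r[1] = 4
r[2] = max(4+4, 10+0) = 10
r[3] = max(4+10, 10+4, 11+0) = 14
r[4] = max(4+14, 10+10, 11+4, 23+0) = 23
r[5] = max(4+23, 10+14, 11+10, 23+4, 28+0) = 28
r[6] = max(4+28, 10+23, 11+14, 23+10, 28+4, 19+0) = 33
Maximum revenue is ¢33.
Now minimize piece count subject to staying optimal: for each k, pieces[k] = 1 + min over i with p[i]+r[k−i]=r[k] of pieces[k−i].
pieces[3] = 2
pieces[4] = 1
pieces[5] = 1
pieces[6] = 2

2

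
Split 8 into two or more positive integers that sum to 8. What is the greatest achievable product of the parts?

Define g[k] = max over 1≤i<k of i · max(k−i, g[k−i]); the inner max lets the remainder stay uncut if that's better.
g[2] = 1·max(1,0) = 1·1 = 1
g[3] = 1·max(2,1) = 1·2 = 2
g[4] = 2·max(2,1) = 2·2 = 4
g[5] = 2·max(3,2) = 2·3 = 6
g[6] = 3·max(3,2) = 3·3 = 9
g[7] = 2·max(5,6) = 2·6 = 12
g[8] = 2·max(6,9) = 2·9 = 18
One optimal split: 3 + 3 + 2; product 3·3·2 = 18.

18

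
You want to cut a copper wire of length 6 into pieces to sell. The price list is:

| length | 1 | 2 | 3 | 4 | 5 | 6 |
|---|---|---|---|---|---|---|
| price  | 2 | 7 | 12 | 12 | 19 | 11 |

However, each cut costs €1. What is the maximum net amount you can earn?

23

Build net[k] bottom-up: net[k] = max over allowed piece i of (p[i] + net[k−i]) − 1 per cut.
net[1] = 2
net[2] = 7
net[3] = 12
net[4] = 13  (first piece 1, then net[3]=12)
net[5] = 19
net[6] = 23  (first piece 3, then net[3]=12)
One optimal plan: pieces 3 + 3 (1 cut) → €24 − €1 = €23.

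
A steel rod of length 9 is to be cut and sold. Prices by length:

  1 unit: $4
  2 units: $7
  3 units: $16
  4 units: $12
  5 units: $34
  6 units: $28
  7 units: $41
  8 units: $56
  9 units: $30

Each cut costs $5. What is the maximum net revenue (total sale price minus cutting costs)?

Let v[k] be the best obtainable value from length k. For each k, try every first piece i and keep the best of price[i] + v[k−i] minus the 5 cut fee when i<k.
v[1] = 4
v[2] = 7
v[3] = 16
v[4] = 15  (first piece 1, then v[3]=16)
v[5] = 34
v[6] = 33  (first piece 1, then v[5]=34)
v[7] = 41
v[8] = 56
v[9] = 55  (first piece 1, then v[8]=56)
One optimal plan: pieces 8 + 1 (1 cut) → $60 − $5 = $55.

55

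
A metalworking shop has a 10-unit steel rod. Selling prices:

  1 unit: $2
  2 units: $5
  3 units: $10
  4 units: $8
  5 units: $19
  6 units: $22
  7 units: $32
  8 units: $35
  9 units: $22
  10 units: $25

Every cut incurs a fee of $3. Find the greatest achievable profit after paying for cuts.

Consider every possible first cut. net[k] is the best of p[i]+net[k−i] over all sellable i≤k, charging 3 whenever i<k.
net[1] = 2
net[2] = max(2+2-3, 5+0) = 5
net[3] = max(2+5-3, 5+2-3, 10+0) = 10
net[4] = max(2+10-3, 5+5-3, 10+2-3, 8+0) = 9
net[5] = max(2+9-3, 5+10-3, 10+5-3, 8+2-3, 19+0) = 19
net[6] = max(2+19-3, 5+9-3, 10+10-3, 8+5-3, 19+2-3, 22+0) = 22
net[7] = max(2+22-3, 5+19-3, 10+9-3, …, 22+2-3, 32+0) = 32
net[8] = max(2+32-3, 5+22-3, 10+19-3, …, 32+2-3, 35+0) = 35
net[9] = max(2+35-3, 5+32-3, 10+22-3, …, 35+2-3, 22+0) = 34
net[10] = max(2+34-3, 5+35-3, 10+32-3, …, 22+2-3, 25+0) = 39
One optimal plan: pieces 7 + 3 (1 cut) → $42 − $3 = $39.

39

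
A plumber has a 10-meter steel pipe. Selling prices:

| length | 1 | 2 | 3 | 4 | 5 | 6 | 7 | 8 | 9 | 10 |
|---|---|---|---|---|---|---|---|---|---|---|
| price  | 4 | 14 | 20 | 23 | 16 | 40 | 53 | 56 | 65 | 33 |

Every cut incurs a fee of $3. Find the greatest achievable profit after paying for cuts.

70

Consider every possible first cut. r[k] is the best of p[i]+r[k−i] over all sellable i≤k, charging 3 whenever i<k.
r[1] = 4
r[2] = max(4+4-3, 14+0) = 14
r[3] = max(4+14-3, 14+4-3, 20+0) = 20
r[4] = max(4+20-3, 14+14-3, 20+4-3, 23+0) = 25
r[5] = max(4+25-3, 14+20-3, 20+14-3, 23+4-3, 16+0) = 31
r[6] = max(4+31-3, 14+25-3, 20+20-3, 23+14-3, 16+4-3, 40+0) = 40
r[7] = max(4+40-3, 14+31-3, 20+25-3, …, 40+4-3, 53+0) = 53
r[8] = max(4+53-3, 14+40-3, 20+31-3, …, 53+4-3, 56+0) = 56
r[9] = max(4+56-3, 14+53-3, 20+40-3, …, 56+4-3, 65+0) = 65
r[10] = max(4+65-3, 14+56-3, 20+53-3, …, 65+4-3, 33+0) = 70
One optimal plan: pieces 7 + 3 (1 cut) → $73 − $3 = $70.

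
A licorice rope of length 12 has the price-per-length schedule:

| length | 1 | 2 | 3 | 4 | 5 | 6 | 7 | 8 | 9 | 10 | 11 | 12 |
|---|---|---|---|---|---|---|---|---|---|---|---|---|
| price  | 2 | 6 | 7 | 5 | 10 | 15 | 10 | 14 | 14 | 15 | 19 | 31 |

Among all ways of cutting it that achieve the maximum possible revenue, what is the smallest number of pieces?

Consider every possible first cut. r[k] is the best of p[i]+r[k−i] over all sellable i≤k.
r[1] = 2
r[2] = 6
r[3] = 8  (first piece 1, then r[2]=6)
r[4] = 12  (first piece 2, then r[2]=6)
r[5] = 14  (first piece 1, then r[4]=12)
r[6] = 18  (first piece 2, then r[4]=12)
r[7] = 20  (first piece 1, then r[6]=18)
r[8] = 24  (first piece 2, then r[6]=18)
r[9] = 26  (first piece 1, then r[8]=24)
r[10] = 30  (first piece 2, then r[8]=24)
r[11] = 32  (first piece 1, then r[10]=30)
r[12] = 36  (first piece 2, then r[10]=30)
Maximum revenue is ¢36.
Now minimize piece count subject to staying optimal: for each k, pieces[k] = 1 + min over i with p[i]+r[k−i]=r[k] of pieces[k−i].
pieces[9] = 5
pieces[10] = 5
pieces[11] = 6
pieces[12] = 6

6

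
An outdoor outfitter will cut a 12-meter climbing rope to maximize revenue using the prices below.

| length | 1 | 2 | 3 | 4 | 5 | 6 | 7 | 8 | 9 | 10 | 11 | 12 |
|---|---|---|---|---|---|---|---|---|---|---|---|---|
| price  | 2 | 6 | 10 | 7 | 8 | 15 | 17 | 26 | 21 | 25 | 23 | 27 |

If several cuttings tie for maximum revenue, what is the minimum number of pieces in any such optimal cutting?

4

Consider every possible first cut. r[k] is the best of p[i]+r[k−i] over all sellable i≤k.
r[1] = 2
r[2] = max(2+2, 6+0) = 6
r[3] = max(2+6, 6+2, 10+0) = 10
r[4] = max(2+10, 6+6, 10+2, 7+0) = 12
r[5] = max(2+12, 6+10, 10+6, 7+2, 8+0) = 16
r[6] = max(2+16, 6+12, 10+10, 7+6, 8+2, 15+0) = 20
r[7] = max(2+20, 6+16, 10+12, …, 15+2, 17+0) = 22
r[8] = max(2+22, 6+20, 10+16, …, 17+2, 26+0) = 26
r[9] = max(2+26, 6+22, 10+20, …, 26+2, 21+0) = 30
r[10] = max(2+30, 6+26, 10+22, …, 21+2, 25+0) = 32
r[11] = max(2+32, 6+30, 10+26, …, 25+2, 23+0) = 36
r[12] = max(2+36, 6+32, 10+30, …, 23+2, 27+0) = 40
Maximum revenue is €40.
Now minimize piece count subject to staying optimal: for each k, pieces[k] = 1 + min over i with p[i]+r[k−i]=r[k] of pieces[k−i].
pieces[9] = 3
pieces[10] = 2
pieces[11] = 2
pieces[12] = 4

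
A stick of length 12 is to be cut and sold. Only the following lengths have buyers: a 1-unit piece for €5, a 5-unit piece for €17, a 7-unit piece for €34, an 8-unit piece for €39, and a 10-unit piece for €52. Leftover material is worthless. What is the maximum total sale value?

62

Build f[k] bottom-up: f[k] = max over allowed piece i of (p[i] + f[k−i]).
f[1] = 5
f[2] = 10  (first piece 1, then f[1]=5)
f[3] = 15  (first piece 1, then f[2]=10)
f[4] = 20  (first piece 1, then f[3]=15)
f[5] = 25  (first piece 1, then f[4]=20)
f[6] = 30  (first piece 1, then f[5]=25)
f[7] = 35  (first piece 1, then f[6]=30)
f[8] = 40  (first piece 1, then f[7]=35)
f[9] = 45  (first piece 1, then f[8]=40)
f[10] = 52
f[11] = 57  (first piece 1, then f[10]=52)
f[12] = 62  (first piece 1, then f[11]=57)
One optimal cutting: 10 + 1 + 1 → €62.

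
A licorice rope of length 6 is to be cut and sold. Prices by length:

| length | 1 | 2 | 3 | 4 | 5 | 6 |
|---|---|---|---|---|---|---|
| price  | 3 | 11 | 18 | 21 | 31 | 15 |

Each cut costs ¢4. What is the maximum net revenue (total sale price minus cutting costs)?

32

Build net[k] bottom-up: net[k] = max over allowed piece i of (p[i] + net[k−i]) − 4 per cut.
net[1] = 3
net[2] = 11
net[3] = 18
net[4] = 21
net[5] = 31
net[6] = 32  (first piece 3, then net[3]=18)
One optimal plan: pieces 3 + 3 (1 cut) → ¢36 − ¢4 = ¢32.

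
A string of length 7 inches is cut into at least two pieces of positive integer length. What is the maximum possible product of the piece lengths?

Fill g[k] for k=2..7: at each k try every first piece i and multiply by the better of (k−i) uncut or g[k−i].
g[2] = 1*max(1,0) = 1*1 = 1
g[3] = max(1*2, 2*1) = 2
g[4] = max(1*3, 2*2, 3*1) = 4
g[5] = max(1*4, 2*3, 3*2, 4*1) = 6
g[6] = max(1*6, 2*4, 3*3, 4*2, 5*1) = 9
g[7] = max(1*9, 2*6, 3*4, 4*3, 5*2, 6*1) = 12
One optimal split: 3 + 2 + 2; product 3*2*2 = 12.

12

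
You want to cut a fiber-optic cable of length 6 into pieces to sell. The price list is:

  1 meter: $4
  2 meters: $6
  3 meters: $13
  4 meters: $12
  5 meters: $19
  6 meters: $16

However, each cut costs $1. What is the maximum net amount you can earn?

Consider every possible first cut. net[k] is the best of p[i]+net[k−i] over all sellable i≤k, charging 1 whenever i<k.
net[1] = 4
net[2] = 7  (first piece 1, then net[1]=4)
net[3] = 13
net[4] = 16  (first piece 1, then net[3]=13)
net[5] = 19  (first piece 1, then net[4]=16)
net[6] = 25  (first piece 3, then net[3]=13)
One optimal plan: pieces 3 + 3 (1 cut) → $26 − $1 = $25.

25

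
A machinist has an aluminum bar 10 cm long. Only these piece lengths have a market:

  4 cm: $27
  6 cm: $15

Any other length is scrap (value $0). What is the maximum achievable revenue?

Build f[k] bottom-up: f[k] = max over allowed piece i of (p[i] + f[k−i]).
f[1] = 0
f[2] = 0
f[3] = 0
f[4] = 27
f[5] = 27
f[6] = max(27+0, 15+0) = 27
f[7] = max(27+0, 15+0) = 27
f[8] = max(27+27, 15+0) = 54
f[9] = max(27+27, 15+0) = 54
f[10] = max(27+27, 15+27) = 54
One optimal cutting: pieces 4 + 4 with 2 cm of scrap → $54.

54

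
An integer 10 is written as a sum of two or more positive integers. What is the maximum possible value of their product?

Define f[k] = max over 1≤i<k of i · max(k−i, f[k−i]); the inner max lets the remainder stay uncut if that's better.
f[2] = 1*max(1,0) = 1*1 = 1
f[3] = max(1*2, 2*1) = 2
f[4] = max(1*3, 2*2, 3*1) = 4
f[5] = max(1*4, 2*3, 3*2, 4*1) = 6
f[6] = max(1*6, 2*4, 3*3, 4*2, 5*1) = 9
f[7] = max(1*9, 2*6, 3*4, 4*3, 5*2, 6*1) = 12
f[8] = max(1*12, 2*9, 3*6, …, 6*2, 7*1) = 18
f[9] = max(1*18, 2*12, 3*9, …, 7*2, 8*1) = 27
f[10] = max(1*27, 2*18, 3*12, …, 8*2, 9*1) = 36
One optimal split: 3 + 3 + 2 + 2; product 3*3*2*2 = 36.

36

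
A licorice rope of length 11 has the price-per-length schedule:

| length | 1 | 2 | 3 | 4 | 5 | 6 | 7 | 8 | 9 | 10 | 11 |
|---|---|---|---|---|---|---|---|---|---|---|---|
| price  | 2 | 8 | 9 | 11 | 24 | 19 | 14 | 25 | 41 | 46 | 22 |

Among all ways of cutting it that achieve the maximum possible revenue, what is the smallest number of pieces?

Let r[k] be the best obtainable value from length k. For each k, try every first piece i and keep the best of price[i] + r[k−i].
r[1] = 2
r[2] = 8
r[3] = 10  (first piece 1, then r[2]=8)
r[4] = 16  (first piece 2, then r[2]=8)
r[5] = 24
r[6] = 26  (first piece 1, then r[5]=24)
r[7] = 32  (first piece 2, then r[5]=24)
r[8] = 34  (first piece 1, then r[7]=32)
r[9] = 41
r[10] = 48  (first piece 5, then r[5]=24)
r[11] = 50  (first piece 1, then r[10]=48)
Maximum revenue is ¢50.
Now minimize piece count subject to staying optimal: for each k, pieces[k] = 1 + min over i with p[i]+r[k−i]=r[k] of pieces[k−i].
pieces[8] = 3
pieces[9] = 1
pieces[10] = 2
pieces[11] = 3

3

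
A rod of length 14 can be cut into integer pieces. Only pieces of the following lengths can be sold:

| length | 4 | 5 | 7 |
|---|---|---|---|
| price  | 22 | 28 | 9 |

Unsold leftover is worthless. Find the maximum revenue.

Consider every possible first cut. f[k] is the best of p[i]+f[k−i] over all sellable i≤k.
f[1] = 0
f[2] = 0
f[3] = 0
f[4] = 22
f[5] = max(22+0, 28+0) = 28
f[6] = max(22+0, 28+0) = 28
f[7] = max(22+0, 28+0, 9+0) = 28
f[8] = max(22+22, 28+0, 9+0) = 44
f[9] = max(22+28, 28+22, 9+0) = 50
f[10] = max(22+28, 28+28, 9+0) = 56
f[11] = max(22+28, 28+28, 9+22) = 56
f[12] = max(22+44, 28+28, 9+28) = 66
f[13] = max(22+50, 28+44, 9+28) = 72
f[14] = max(22+56, 28+50, 9+28) = 78
One optimal cutting: 5 + 5 + 4 → 78.

78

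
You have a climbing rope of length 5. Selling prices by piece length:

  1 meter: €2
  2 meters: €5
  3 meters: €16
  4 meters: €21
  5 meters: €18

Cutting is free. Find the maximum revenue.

Consider every possible first cut. best[k] is the best of p[i]+best[k−i] over all sellable i≤k.
best[1] = 2
best[2] = max(2+2, 5+0) = 5
best[3] = max(2+5, 5+2, 16+0) = 16
best[4] = max(2+16, 5+5, 16+2, 21+0) = 21
best[5] = max(2+21, 5+16, 16+5, 21+2, 18+0) = 23
One optimal cutting: 4 + 1 → €21 + €2 = €23.

23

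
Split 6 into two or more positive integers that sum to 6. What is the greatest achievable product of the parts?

9

Define g[k] = max over 1≤i<k of i · max(k−i, g[k−i]); the inner max lets the remainder stay uncut if that's better.
g[2] = 1*max(1,0) = 1*1 = 1
g[3] = 1*max(2,1) = 1*2 = 2
g[4] = 2*max(2,1) = 2*2 = 4
g[5] = 2*max(3,2) = 2*3 = 6
g[6] = 3*max(3,2) = 3*3 = 9
One optimal split: 3 + 3; product 3*3 = 9.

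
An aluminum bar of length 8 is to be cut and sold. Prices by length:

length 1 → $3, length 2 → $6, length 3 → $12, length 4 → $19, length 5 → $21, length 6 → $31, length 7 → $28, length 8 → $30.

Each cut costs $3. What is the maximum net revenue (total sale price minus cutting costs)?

Let r[k] be the best obtainable value from length k. For each k, try every first piece i and keep the best of price[i] + r[k−i] minus the 3 cut fee when i<k.
r[1] = 3
r[2] = 6
r[3] = 12
r[4] = 19
r[5] = 21
r[6] = 31
r[7] = 31  (first piece 1, then r[6]=31)
r[8] = 35  (first piece 4, then r[4]=19)
One optimal plan: pieces 4 + 4 (1 cut) → $38 − $3 = $35.

35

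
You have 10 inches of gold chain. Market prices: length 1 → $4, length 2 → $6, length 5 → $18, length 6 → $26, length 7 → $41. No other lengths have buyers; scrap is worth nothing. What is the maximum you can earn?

53

Let f[k] be the best obtainable value from length k. For each k, try every first piece i and keep the best of price[i] + f[k−i].
f[1] = 4
f[2] = max(4+4, 6+0) = 8
f[3] = max(4+8, 6+4) = 12
f[4] = max(4+12, 6+8) = 16
f[5] = max(4+16, 6+12, 18+0) = 20
f[6] = max(4+20, 6+16, 18+4, 26+0) = 26
f[7] = max(4+26, 6+20, 18+8, 26+4, 41+0) = 41
f[8] = max(4+41, 6+26, 18+12, 26+8, 41+4) = 45
f[9] = max(4+45, 6+41, 18+16, 26+12, 41+8) = 49
f[10] = max(4+49, 6+45, 18+20, 26+16, 41+12) = 53
One optimal cutting: 7 + 1 + 1 + 1 → $53.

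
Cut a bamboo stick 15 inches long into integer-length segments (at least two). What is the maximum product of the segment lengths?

243

Fill g[k] for k=2..15: at each k try every first piece i and multiply by the better of (k−i) uncut or g[k−i].
g[2] = 1·max(1,0) = 1·1 = 1
g[3] = 1·max(2,1) = 1·2 = 2
g[4] = 2·max(2,1) = 2·2 = 4
g[5] = 2·max(3,2) = 2·3 = 6
g[6] = 3·max(3,2) = 3·3 = 9
g[7] = 2·max(5,6) = 2·6 = 12
g[8] = 2·max(6,9) = 2·9 = 18
g[9] = 3·max(6,9) = 3·9 = 27
g[10] = 2·max(8,18) = 2·18 = 36
g[11] = 2·max(9,27) = 2·27 = 54
g[12] = 3·max(9,27) = 3·27 = 81
g[13] = 2·max(11,54) = 2·54 = 108
g[14] = 2·max(12,81) = 2·81 = 162
g[15] = 3·max(12,81) = 3·81 = 243
One optimal split: 3 + 3 + 3 + 3 + 3; product 3·3·3·3·3 = 243.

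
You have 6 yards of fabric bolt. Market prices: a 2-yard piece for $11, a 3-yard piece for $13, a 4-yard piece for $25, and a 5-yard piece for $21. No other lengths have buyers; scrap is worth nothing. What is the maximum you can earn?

36

Let best[k] be the best obtainable value from length k. For each k, try every first piece i and keep the best of price[i] + best[k−i].
best[1] = 0
best[2] = 11
best[3] = max(11+0, 13+0) = 13
best[4] = max(11+11, 13+0, 25+0) = 25
best[5] = max(11+13, 13+11, 25+0, 21+0) = 25
best[6] = max(11+25, 13+13, 25+11, 21+0) = 36
One optimal cutting: 4 + 2 → $36.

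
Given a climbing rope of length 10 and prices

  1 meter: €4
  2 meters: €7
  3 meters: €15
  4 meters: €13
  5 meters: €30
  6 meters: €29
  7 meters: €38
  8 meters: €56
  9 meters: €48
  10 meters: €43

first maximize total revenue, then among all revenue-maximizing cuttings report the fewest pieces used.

Let r[k] be the best obtainable value from length k. For each k, try every first piece i and keep the best of price[i] + r[k−i].
r[1] = 4
r[2] = max(4+4, 7+0) = 8
r[3] = max(4+8, 7+4, 15+0) = 15
r[4] = max(4+15, 7+8, 15+4, 13+0) = 19
r[5] = max(4+19, 7+15, 15+8, 13+4, 30+0) = 30
r[6] = max(4+30, 7+19, 15+15, 13+8, 30+4, 29+0) = 34
r[7] = max(4+34, 7+30, 15+19, …, 29+4, 38+0) = 38
r[8] = max(4+38, 7+34, 15+30, …, 38+4, 56+0) = 56
r[9] = max(4+56, 7+38, 15+34, …, 56+4, 48+0) = 60
r[10] = max(4+60, 7+56, 15+38, …, 48+4, 43+0) = 64
Maximum revenue is €64.
Now minimize piece count subject to staying optimal: for each k, pieces[k] = 1 + min over i with p[i]+r[k−i]=r[k] of pieces[k−i].
pieces[7] = 1
pieces[8] = 1
pieces[9] = 2
pieces[10] = 3

3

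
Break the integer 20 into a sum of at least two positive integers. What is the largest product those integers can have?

Let f[k] be the best product for length k (with at least one cut). For each first piece i, the rest contributes max(k−i, f[k−i]).
f[2] = 1·max(1,0) = 1·1 = 1
f[3] = max(1·2, 2·1) = 2
f[4] = max(1·3, 2·2, 3·1) = 4
f[5] = max(1·4, 2·3, 3·2, 4·1) = 6
f[6] = max(1·6, 2·4, 3·3, 4·2, 5·1) = 9
f[7] = max(1·9, 2·6, 3·4, 4·3, 5·2, 6·1) = 12
f[8] = max(1·12, 2·9, 3·6, …, 6·2, 7·1) = 18
f[9] = max(1·18, 2·12, 3·9, …, 7·2, 8·1) = 27
f[10] = max(1·27, 2·18, 3·12, …, 8·2, 9·1) = 36
f[11] = max(1·36, 2·27, 3·18, …, 9·2, 10·1) = 54
f[12] = max(1·54, 2·36, 3·27, …, 10·2, 11·1) = 81
f[13] = max(1·81, 2·54, 3·36, …, 11·2, 12·1) = 108
f[14] = max(1·108, 2·81, 3·54, …, 12·2, 13·1) = 162
f[15] = max(1·162, 2·108, 3·81, …, 13·2, 14·1) = 243
f[16] = max(1·243, 2·162, 3·108, …, 14·2, 15·1) = 324
f[17] = max(1·324, 2·243, 3·162, …, 15·2, 16·1) = 486
f[18] = max(1·486, 2·324, 3·243, …, 16·2, 17·1) = 729
f[19] = max(1·729, 2·486, 3·324, …, 17·2, 18·1) = 972
f[20] = max(1·972, 2·729, 3·486, …, 18·2, 19·1) = 1458
One optimal split: 3 + 3 + 3 + 3 + 3 + 3 + 2; product 3·3·3·3·3·3·2 = 1458.

1458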